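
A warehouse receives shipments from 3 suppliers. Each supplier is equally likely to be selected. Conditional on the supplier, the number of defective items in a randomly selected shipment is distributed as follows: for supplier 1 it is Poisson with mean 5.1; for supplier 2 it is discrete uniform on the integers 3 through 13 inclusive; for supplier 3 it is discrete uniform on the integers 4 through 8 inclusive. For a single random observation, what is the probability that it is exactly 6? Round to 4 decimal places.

Conditional on each supplier, P(X = 6): 1: 0.149; 2: 0.0909091; 3: 0.2.
By total probability, P(X = 6) = 0.333333·0.149 + 0.333333·0.0909091 + 0.333333·0.2 = 0.146636.

0.1466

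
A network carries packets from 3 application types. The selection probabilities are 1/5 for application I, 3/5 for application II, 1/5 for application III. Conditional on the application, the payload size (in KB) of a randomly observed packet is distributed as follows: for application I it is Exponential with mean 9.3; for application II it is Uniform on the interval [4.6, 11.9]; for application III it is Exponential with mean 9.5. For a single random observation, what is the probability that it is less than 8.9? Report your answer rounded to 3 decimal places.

Conditional on each application, P(X < 8.9): I: 0.615953; II: 0.589041; III: 0.608137.
By total probability, P(X < 8.9) = 0.2·0.615953 + 0.6·0.589041 + 0.2·0.608137 = 0.598243.

0.598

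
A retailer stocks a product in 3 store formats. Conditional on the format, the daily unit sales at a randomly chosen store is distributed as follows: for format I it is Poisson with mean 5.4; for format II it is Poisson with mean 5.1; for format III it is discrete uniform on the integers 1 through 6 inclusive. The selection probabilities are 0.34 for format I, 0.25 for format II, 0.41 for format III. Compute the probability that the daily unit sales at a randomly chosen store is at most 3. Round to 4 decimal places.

Conditional on each format, P(X ≤ 3): I: 0.213291; II: 0.251268; III: 0.5.
By total probability, P(X ≤ 3) = 0.34·0.213291 + 0.25·0.251268 + 0.41·0.5 = 0.340336.

0.3403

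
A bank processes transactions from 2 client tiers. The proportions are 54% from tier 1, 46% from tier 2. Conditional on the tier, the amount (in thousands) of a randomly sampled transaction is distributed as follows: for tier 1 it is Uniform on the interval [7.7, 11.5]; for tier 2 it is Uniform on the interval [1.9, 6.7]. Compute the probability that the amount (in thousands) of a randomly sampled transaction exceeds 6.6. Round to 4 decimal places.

0.5496

Conditional on each tier, P(X > 6.6): 1: 1; 2: 0.0208333.
By total probability, P(X > 6.6) = 0.54·1 + 0.46·0.0208333 = 0.549583.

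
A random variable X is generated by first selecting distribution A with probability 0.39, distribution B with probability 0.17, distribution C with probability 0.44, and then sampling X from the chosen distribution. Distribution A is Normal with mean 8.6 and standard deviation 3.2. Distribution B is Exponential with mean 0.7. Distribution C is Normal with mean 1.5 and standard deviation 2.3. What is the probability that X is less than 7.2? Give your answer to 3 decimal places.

Conditional on each component, P(X < 7.2): A: 0.330874; B: 0.999966; C: 0.993399.
By total probability, P(X < 7.2) = 0.39·0.330874 + 0.17·0.999966 + 0.44·0.993399 = 0.736131.

0.736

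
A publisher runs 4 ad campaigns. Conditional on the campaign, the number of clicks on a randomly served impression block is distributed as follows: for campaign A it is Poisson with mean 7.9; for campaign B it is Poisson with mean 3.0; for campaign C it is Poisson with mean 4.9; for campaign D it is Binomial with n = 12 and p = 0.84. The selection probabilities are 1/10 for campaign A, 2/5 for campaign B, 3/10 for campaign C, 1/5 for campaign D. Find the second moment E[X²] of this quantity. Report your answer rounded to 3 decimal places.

For each component E[X²] = Var + (mean)², giving A: 70.31; B: 12; C: 28.91; D: 103.219.
Overall E[X²] = 0.1·70.31 + 0.4·12 + 0.3·28.91 + 0.2·103.219 = 41.1478.

41.148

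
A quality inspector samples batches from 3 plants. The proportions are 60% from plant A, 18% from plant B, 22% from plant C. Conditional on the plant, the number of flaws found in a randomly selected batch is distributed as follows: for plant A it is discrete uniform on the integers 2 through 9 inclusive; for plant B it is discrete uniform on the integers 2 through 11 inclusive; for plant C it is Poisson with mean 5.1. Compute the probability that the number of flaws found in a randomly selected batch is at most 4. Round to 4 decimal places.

0.3721

Conditional on each plant, P(X ≤ 4): A: 0.375; B: 0.3; C: 0.423125.
By total probability, P(X ≤ 4) = 0.6·0.375 + 0.18·0.3 + 0.22·0.423125 = 0.372088.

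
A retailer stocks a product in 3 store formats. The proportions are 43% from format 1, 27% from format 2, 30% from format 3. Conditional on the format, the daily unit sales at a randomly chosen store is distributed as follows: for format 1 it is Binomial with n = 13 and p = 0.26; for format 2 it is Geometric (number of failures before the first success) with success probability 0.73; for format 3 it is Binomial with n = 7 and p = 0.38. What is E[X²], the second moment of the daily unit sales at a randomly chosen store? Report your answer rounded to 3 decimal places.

8.779

For each component E[X²] = Var + (mean)², giving 1: 13.9256; 2: 0.64346; 3: 8.7248.
Overall E[X²] = 0.43·13.9256 + 0.27·0.64346 + 0.3·8.7248 = 8.77918.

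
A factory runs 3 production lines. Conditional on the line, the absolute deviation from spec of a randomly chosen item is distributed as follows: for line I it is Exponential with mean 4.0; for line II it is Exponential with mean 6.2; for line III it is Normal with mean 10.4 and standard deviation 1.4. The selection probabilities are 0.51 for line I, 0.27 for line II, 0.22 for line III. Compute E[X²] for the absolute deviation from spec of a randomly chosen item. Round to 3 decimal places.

61.304

For each component E[X²] = Var + (mean)², giving I: 32; II: 76.88; III: 110.12.
Overall E[X²] = 0.51·32 + 0.27·76.88 + 0.22·110.12 = 61.304.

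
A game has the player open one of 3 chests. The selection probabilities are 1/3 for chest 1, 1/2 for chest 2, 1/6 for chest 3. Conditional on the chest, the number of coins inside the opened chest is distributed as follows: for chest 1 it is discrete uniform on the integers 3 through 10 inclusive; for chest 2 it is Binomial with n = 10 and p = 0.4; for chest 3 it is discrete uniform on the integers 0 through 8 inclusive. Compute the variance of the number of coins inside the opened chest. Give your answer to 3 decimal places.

5.450

Per component, 1: μ=6.5, E[X²]=47.5; 2: μ=4, E[X²]=18.4; 3: μ=4, E[X²]=22.6667.
E[X] = 0.333333·6.5 + 0.5·4 + 0.166667·4 = 4.83333.
E[X²] = 0.333333·47.5 + 0.5·18.4 + 0.166667·22.6667 = 28.8111.
Var(X) = E[X²] − (E[X])² = 28.8111 − 23.3611 = 5.45.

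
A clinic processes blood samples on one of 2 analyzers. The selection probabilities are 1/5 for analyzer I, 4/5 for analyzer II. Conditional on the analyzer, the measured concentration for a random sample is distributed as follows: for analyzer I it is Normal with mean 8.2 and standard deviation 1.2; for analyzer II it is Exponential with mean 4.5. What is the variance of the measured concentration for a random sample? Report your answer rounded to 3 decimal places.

Per component, I: μ=8.2, E[X²]=68.68; II: μ=4.5, E[X²]=40.5.
E[X] = 0.2·8.2 + 0.8·4.5 = 5.24.
E[X²] = 0.2·68.68 + 0.8·40.5 = 46.136.
Var(X) = E[X²] − (E[X])² = 46.136 − 27.4576 = 18.6784.

18.678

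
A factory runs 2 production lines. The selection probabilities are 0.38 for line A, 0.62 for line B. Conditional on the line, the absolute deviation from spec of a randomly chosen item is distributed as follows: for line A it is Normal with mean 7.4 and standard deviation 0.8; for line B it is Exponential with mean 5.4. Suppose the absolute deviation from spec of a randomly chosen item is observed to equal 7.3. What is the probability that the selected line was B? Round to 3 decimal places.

0.136

Likelihoods f(7.3 | ·): A: 0.494797; B: 0.0479186.
Posterior ∝ prior × likelihood. Numerator for B: 0.62·0.0479186 = 0.0297096.
Normalizing constant: 0.38·0.494797 + 0.62·0.0479186 = 0.217732.
P(B | observation) = 0.0297096 / 0.217732 = 0.13645.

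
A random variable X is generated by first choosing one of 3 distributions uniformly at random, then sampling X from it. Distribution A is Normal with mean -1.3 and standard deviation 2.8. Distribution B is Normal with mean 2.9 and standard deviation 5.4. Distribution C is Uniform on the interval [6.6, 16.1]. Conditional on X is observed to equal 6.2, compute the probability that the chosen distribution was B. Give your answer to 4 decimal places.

0.9396

Likelihoods f(6.2 | ·): A: 0.00394254; B: 0.0612945; C: 0.
Posterior ∝ prior × likelihood. Numerator for B: 0.333333·0.0612945 = 0.0204315.
Normalizing constant: 0.333333·0.00394254 + 0.333333·0.0612945 + 0.333333·0 = 0.0217457.
P(B | observation) = 0.0204315 / 0.0217457 = 0.939566.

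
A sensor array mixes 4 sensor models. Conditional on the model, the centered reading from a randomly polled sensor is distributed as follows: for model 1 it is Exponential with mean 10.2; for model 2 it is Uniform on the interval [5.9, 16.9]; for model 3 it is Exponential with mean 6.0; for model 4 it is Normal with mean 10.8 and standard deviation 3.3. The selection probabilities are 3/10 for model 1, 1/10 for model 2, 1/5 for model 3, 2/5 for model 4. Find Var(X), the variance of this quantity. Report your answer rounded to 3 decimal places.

Per component, 1: μ=10.2, E[X²]=208.08; 2: μ=11.4, E[X²]=140.043; 3: μ=6, E[X²]=72; 4: μ=10.8, E[X²]=127.53.
E[X] = 0.3·10.2 + 0.1·11.4 + 0.2·6 + 0.4·10.8 = 9.72.
E[X²] = 0.3·208.08 + 0.1·140.043 + 0.2·72 + 0.4·127.53 = 141.84.
Var(X) = E[X²] − (E[X])² = 141.84 − 94.4784 = 47.3619.

47.362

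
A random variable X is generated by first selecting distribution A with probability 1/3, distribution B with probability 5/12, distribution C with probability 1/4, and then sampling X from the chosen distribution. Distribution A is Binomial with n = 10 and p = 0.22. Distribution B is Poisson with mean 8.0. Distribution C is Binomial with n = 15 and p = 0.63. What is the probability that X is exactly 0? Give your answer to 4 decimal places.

0.0279

Conditional on each component, P(X = 0): A: 0.0833578; B: 0.000335463; C: 3.33446e-07.
By total probability, P(X = 0) = 0.333333·0.0833578 + 0.416667·0.000335463 + 0.25·3.33446e-07 = 0.0279258.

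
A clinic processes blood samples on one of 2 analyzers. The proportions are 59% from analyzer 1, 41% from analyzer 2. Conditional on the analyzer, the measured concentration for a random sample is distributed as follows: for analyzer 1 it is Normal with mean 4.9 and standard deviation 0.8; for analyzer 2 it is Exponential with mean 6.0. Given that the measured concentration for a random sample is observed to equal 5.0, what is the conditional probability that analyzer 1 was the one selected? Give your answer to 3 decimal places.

Likelihoods f(5.0 | ·): 1: 0.494797; 2: 0.072433.
Posterior ∝ prior × likelihood. Numerator for 1: 0.59·0.494797 = 0.29193.
Normalizing constant: 0.59·0.494797 + 0.41·0.072433 = 0.321628.
P(1 | observation) = 0.29193 / 0.321628 = 0.907665.

0.908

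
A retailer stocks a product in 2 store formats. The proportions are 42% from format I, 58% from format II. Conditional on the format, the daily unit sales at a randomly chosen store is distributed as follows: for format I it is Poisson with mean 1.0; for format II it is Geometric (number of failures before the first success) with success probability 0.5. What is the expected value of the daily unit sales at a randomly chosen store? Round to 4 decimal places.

1.0000

Component means — I: 1; II: 1.
E[X] = 0.42·1 + 0.58·1 = 1.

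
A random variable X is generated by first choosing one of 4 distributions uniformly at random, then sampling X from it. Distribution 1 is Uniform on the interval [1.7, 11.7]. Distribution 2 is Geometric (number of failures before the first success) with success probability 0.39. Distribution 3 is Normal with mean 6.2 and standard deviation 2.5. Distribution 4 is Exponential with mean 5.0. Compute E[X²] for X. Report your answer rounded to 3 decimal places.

For each component E[X²] = Var + (mean)², giving 1: 53.2233; 2: 6.45694; 3: 44.69; 4: 50.
Overall E[X²] = 0.25·53.2233 + 0.25·6.45694 + 0.25·44.69 + 0.25·50 = 38.5926.

38.593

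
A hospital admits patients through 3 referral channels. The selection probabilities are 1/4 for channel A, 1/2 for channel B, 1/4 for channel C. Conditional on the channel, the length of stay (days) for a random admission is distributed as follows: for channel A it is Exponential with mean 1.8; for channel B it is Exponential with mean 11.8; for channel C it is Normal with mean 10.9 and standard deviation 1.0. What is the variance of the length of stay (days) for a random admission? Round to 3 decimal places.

Per component, A: μ=1.8, E[X²]=6.48; B: μ=11.8, E[X²]=278.48; C: μ=10.9, E[X²]=119.81.
E[X] = 0.25·1.8 + 0.5·11.8 + 0.25·10.9 = 9.075.
E[X²] = 0.25·6.48 + 0.5·278.48 + 0.25·119.81 = 170.812.
Var(X) = E[X²] − (E[X])² = 170.812 − 82.3556 = 88.4569.

88.457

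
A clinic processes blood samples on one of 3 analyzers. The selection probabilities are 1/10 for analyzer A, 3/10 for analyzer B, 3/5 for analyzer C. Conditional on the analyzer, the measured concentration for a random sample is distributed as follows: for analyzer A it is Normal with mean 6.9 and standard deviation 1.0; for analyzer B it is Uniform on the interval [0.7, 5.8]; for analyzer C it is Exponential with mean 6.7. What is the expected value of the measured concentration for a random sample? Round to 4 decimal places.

Component means — A: 6.9; B: 3.25; C: 6.7.
E[X] = 0.1·6.9 + 0.3·3.25 + 0.6·6.7 = 5.685.

5.6850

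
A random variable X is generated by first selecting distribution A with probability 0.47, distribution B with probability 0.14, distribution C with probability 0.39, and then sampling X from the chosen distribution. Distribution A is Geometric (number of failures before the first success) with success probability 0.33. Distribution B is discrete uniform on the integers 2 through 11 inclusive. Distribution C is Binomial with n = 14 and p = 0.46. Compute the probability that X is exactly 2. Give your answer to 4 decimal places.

Conditional on each component, P(X = 2): A: 0.148137; B: 0.1; C: 0.0118381.
By total probability, P(X = 2) = 0.47·0.148137 + 0.14·0.1 + 0.39·0.0118381 = 0.0882413.

0.0882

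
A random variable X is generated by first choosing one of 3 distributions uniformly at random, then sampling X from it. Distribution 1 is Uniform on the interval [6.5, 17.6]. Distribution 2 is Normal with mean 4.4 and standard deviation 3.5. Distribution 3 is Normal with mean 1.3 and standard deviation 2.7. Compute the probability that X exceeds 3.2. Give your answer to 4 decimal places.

Conditional on each component, P(X > 3.2): 1: 1; 2: 0.634147; 3: 0.240809.
By total probability, P(X > 3.2) = 0.333333·1 + 0.333333·0.634147 + 0.333333·0.240809 = 0.624985.

0.6250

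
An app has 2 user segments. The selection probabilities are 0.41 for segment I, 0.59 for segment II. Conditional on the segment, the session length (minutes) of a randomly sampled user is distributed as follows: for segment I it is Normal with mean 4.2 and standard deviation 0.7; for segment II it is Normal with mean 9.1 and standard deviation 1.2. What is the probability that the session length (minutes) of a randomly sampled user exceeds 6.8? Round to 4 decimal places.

0.5737

Conditional on each segment, P(X > 6.8): I: 0.000101889; II: 0.97236.
By total probability, P(X > 6.8) = 0.41·0.000101889 + 0.59·0.97236 = 0.573734.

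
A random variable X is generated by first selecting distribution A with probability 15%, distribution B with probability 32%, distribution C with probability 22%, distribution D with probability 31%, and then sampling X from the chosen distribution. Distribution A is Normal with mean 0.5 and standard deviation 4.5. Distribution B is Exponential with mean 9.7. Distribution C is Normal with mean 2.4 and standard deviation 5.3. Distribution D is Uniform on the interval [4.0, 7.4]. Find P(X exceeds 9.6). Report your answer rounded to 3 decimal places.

Conditional on each component, P(X > 9.6): A: 0.0215767; B: 0.371692; C: 0.087154; D: 0.
By total probability, P(X > 9.6) = 0.15·0.0215767 + 0.32·0.371692 + 0.22·0.087154 + 0.31·0 = 0.141352.

0.141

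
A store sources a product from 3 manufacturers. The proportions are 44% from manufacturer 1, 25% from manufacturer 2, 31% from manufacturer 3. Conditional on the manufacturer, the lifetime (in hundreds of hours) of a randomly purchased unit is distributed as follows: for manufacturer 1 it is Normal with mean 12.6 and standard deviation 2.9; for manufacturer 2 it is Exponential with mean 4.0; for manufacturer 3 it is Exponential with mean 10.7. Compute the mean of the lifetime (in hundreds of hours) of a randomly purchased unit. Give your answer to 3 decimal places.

9.861

Component means — 1: 12.6; 2: 4; 3: 10.7.
E[X] = 0.44·12.6 + 0.25·4 + 0.31·10.7 = 9.861.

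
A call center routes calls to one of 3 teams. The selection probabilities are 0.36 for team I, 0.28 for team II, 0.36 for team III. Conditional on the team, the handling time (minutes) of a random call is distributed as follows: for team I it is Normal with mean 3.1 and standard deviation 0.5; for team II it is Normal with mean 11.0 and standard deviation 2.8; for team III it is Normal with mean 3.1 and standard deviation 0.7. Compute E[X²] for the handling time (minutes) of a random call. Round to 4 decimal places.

For each component E[X²] = Var + (mean)², giving I: 9.86; II: 128.84; III: 10.1.
Overall E[X²] = 0.36·9.86 + 0.28·128.84 + 0.36·10.1 = 43.2608.

43.2608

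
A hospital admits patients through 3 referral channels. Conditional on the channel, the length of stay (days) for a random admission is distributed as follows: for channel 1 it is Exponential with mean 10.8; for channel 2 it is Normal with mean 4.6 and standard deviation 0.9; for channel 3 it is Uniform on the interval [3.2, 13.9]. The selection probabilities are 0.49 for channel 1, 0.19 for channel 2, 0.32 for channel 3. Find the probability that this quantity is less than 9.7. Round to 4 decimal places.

0.6748

Conditional on each channel, P(X < 9.7): 1: 0.592677; 2: 1; 3: 0.607477.
By total probability, P(X < 9.7) = 0.49·0.592677 + 0.19·1 + 0.32·0.607477 = 0.674804.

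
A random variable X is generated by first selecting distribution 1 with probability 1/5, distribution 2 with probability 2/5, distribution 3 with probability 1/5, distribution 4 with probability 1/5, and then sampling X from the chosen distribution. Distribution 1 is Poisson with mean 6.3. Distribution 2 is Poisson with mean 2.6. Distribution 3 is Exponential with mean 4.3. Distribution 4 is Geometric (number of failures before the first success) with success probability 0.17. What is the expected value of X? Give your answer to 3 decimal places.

4.136

Component means — 1: 6.3; 2: 2.6; 3: 4.3; 4: 4.88235.
E[X] = 0.2·6.3 + 0.4·2.6 + 0.2·4.3 + 0.2·4.88235 = 4.13647.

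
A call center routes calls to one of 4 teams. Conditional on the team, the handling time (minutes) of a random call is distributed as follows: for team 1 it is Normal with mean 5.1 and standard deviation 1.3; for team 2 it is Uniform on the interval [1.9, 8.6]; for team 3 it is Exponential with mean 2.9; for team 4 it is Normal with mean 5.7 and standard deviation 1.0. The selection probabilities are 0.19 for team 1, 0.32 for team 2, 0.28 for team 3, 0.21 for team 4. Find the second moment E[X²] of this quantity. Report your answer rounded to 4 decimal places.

For each component E[X²] = Var + (mean)², giving 1: 27.7; 2: 31.3033; 3: 16.82; 4: 33.49.
Overall E[X²] = 0.19·27.7 + 0.32·31.3033 + 0.28·16.82 + 0.21·33.49 = 27.0226.

27.0226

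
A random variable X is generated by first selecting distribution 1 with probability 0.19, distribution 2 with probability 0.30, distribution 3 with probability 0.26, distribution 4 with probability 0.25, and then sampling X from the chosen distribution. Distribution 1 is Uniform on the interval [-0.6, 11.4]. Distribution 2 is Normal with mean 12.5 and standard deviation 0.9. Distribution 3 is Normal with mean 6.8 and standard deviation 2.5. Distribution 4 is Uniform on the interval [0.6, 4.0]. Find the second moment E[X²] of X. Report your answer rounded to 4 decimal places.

70.1491

For each component E[X²] = Var + (mean)², giving 1: 41.16; 2: 157.06; 3: 52.49; 4: 6.25333.
Overall E[X²] = 0.19·41.16 + 0.3·157.06 + 0.26·52.49 + 0.25·6.25333 = 70.1491.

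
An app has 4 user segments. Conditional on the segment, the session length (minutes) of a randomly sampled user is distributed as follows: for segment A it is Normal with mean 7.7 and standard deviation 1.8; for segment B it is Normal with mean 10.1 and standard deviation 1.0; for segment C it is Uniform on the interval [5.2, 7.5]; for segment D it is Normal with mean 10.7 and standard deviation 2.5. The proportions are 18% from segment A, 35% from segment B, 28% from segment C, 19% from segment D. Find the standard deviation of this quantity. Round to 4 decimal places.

Per component, A: μ=7.7, E[X²]=62.53; B: μ=10.1, E[X²]=103.01; C: μ=6.35, E[X²]=40.7633; D: μ=10.7, E[X²]=120.74.
E[X] = 0.18·7.7 + 0.35·10.1 + 0.28·6.35 + 0.19·10.7 = 8.732.
E[X²] = 0.18·62.53 + 0.35·103.01 + 0.28·40.7633 + 0.19·120.74 = 81.6632.
Var(X) = E[X²] − (E[X])² = 81.6632 − 76.2478 = 5.41541.
SD(X) = √5.41541 = 2.3271.

2.3271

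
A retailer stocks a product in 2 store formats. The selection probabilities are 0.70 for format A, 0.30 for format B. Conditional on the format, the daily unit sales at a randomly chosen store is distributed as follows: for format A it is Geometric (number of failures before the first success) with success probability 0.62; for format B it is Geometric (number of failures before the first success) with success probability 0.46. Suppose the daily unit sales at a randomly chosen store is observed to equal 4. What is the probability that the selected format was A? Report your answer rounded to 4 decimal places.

Likelihoods P(X=4 | ·): A: 0.0129278; B: 0.0391141.
Posterior ∝ prior × likelihood. Numerator for A: 0.7·0.0129278 = 0.00904949.
Normalizing constant: 0.7·0.0129278 + 0.3·0.0391141 = 0.0207837.
P(A | observation) = 0.00904949 / 0.0207837 = 0.435413.

0.4354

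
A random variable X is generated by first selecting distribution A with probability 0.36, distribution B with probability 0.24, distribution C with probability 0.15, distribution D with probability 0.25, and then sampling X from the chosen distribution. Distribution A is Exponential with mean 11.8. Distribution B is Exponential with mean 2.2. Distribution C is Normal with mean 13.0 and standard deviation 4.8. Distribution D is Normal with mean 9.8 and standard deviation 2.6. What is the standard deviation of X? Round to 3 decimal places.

8.537

Per component, A: μ=11.8, E[X²]=278.48; B: μ=2.2, E[X²]=9.68; C: μ=13, E[X²]=192.04; D: μ=9.8, E[X²]=102.8.
E[X] = 0.36·11.8 + 0.24·2.2 + 0.15·13 + 0.25·9.8 = 9.176.
E[X²] = 0.36·278.48 + 0.24·9.68 + 0.15·192.04 + 0.25·102.8 = 157.082.
Var(X) = E[X²] − (E[X])² = 157.082 − 84.199 = 72.883.
SD(X) = √72.883 = 8.53716.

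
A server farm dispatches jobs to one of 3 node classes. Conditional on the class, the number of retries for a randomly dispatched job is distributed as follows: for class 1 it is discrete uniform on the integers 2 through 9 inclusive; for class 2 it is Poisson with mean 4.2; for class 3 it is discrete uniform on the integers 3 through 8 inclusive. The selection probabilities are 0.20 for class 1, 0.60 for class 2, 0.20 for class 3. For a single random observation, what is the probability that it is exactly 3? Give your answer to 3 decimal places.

0.169

Conditional on each class, P(X = 3): 1: 0.125; 2: 0.185165; 3: 0.166667.
By total probability, P(X = 3) = 0.2·0.125 + 0.6·0.185165 + 0.2·0.166667 = 0.169433.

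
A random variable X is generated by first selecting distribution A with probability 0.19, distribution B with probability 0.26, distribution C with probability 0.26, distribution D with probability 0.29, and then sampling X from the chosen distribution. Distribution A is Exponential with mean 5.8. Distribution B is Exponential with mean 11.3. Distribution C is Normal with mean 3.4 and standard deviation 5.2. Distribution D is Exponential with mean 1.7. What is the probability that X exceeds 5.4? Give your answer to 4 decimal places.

0.3393

Conditional on each component, P(X > 5.4): A: 0.394146; B: 0.620099; C: 0.350261; D: 0.0417327.
By total probability, P(X > 5.4) = 0.19·0.394146 + 0.26·0.620099 + 0.26·0.350261 + 0.29·0.0417327 = 0.339284.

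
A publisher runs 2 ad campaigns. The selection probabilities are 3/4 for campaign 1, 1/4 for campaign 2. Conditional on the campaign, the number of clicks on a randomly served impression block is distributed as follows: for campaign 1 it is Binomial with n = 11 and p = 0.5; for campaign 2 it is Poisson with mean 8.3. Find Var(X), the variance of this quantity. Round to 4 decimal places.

Per component, 1: μ=5.5, E[X²]=33; 2: μ=8.3, E[X²]=77.19.
E[X] = 0.75·5.5 + 0.25·8.3 = 6.2.
E[X²] = 0.75·33 + 0.25·77.19 = 44.0475.
Var(X) = E[X²] − (E[X])² = 44.0475 − 38.44 = 5.6075.

5.6075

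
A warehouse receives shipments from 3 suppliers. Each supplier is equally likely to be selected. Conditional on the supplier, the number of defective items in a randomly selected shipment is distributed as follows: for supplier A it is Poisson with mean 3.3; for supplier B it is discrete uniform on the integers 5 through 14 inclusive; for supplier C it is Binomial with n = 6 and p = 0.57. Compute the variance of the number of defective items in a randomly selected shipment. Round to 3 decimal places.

12.720

Per component, A: μ=3.3, E[X²]=14.19; B: μ=9.5, E[X²]=98.5; C: μ=3.42, E[X²]=13.167.
E[X] = 0.333333·3.3 + 0.333333·9.5 + 0.333333·3.42 = 5.40667.
E[X²] = 0.333333·14.19 + 0.333333·98.5 + 0.333333·13.167 = 41.9523.
Var(X) = E[X²] − (E[X])² = 41.9523 − 29.232 = 12.7203.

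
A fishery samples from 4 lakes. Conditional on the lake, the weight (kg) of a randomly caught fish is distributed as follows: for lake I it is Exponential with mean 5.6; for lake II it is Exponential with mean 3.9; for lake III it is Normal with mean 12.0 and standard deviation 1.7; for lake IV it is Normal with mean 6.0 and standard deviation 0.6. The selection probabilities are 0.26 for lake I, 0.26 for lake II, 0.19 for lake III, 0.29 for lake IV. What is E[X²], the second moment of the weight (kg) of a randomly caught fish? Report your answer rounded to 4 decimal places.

For each component E[X²] = Var + (mean)², giving I: 62.72; II: 30.42; III: 146.89; IV: 36.36.
Overall E[X²] = 0.26·62.72 + 0.26·30.42 + 0.19·146.89 + 0.29·36.36 = 62.6699.

62.6699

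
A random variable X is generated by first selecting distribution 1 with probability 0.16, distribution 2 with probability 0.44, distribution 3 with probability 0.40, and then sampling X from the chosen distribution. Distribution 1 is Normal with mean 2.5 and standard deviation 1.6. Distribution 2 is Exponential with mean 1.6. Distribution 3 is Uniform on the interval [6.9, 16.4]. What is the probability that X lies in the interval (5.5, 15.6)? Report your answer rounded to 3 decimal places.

0.385

Conditional on each component, P(5.5 < X < 15.6): 1: 0.0303964; 2: 0.0320867; 3: 0.915789.
By total probability, P(5.5 < X < 15.6) = 0.16·0.0303964 + 0.44·0.0320867 + 0.4·0.915789 = 0.385297.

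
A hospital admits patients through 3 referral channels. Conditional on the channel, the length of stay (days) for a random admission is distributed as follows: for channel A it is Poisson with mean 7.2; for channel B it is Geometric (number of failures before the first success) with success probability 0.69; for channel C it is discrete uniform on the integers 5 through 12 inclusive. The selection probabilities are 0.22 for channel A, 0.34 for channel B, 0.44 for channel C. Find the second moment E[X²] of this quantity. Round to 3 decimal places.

47.379

For each component E[X²] = Var + (mean)², giving A: 59.04; B: 0.852972; C: 77.5.
Overall E[X²] = 0.22·59.04 + 0.34·0.852972 + 0.44·77.5 = 47.3788.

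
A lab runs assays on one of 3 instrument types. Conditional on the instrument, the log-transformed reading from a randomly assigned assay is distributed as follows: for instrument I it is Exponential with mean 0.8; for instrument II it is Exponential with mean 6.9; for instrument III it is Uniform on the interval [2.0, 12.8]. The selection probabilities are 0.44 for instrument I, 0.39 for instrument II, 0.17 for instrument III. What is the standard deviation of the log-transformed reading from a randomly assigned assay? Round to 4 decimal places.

5.4920

Per component, I: μ=0.8, E[X²]=1.28; II: μ=6.9, E[X²]=95.22; III: μ=7.4, E[X²]=64.48.
E[X] = 0.44·0.8 + 0.39·6.9 + 0.17·7.4 = 4.301.
E[X²] = 0.44·1.28 + 0.39·95.22 + 0.17·64.48 = 48.6606.
Var(X) = E[X²] − (E[X])² = 48.6606 − 18.4986 = 30.162.
SD(X) = √30.162 = 5.49199.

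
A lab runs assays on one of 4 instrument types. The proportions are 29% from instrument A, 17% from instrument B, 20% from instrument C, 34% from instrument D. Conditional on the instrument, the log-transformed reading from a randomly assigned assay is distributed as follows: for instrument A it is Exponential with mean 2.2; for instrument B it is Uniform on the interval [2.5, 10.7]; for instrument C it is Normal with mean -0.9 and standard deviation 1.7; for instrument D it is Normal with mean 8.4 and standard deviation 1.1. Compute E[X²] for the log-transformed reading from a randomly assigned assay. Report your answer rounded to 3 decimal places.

For each component E[X²] = Var + (mean)², giving A: 9.68; B: 49.1633; C: 3.7; D: 71.77.
Overall E[X²] = 0.29·9.68 + 0.17·49.1633 + 0.2·3.7 + 0.34·71.77 = 36.3068.

36.307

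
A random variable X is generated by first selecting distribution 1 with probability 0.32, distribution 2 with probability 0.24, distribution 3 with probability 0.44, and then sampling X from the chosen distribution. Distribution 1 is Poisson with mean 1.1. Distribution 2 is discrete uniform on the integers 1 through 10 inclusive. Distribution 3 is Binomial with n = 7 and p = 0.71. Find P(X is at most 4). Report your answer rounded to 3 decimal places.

0.560

Conditional on each component, P(X ≤ 4): 1: 0.994565; 2: 0.4; 3: 0.33036.
By total probability, P(X ≤ 4) = 0.32·0.994565 + 0.24·0.4 + 0.44·0.33036 = 0.559619.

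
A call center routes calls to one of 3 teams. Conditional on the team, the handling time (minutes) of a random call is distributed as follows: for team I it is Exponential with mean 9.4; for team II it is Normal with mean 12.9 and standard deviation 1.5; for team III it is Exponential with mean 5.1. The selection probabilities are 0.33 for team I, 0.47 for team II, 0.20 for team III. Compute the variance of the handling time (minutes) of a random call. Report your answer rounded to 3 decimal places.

44.258

Per component, I: μ=9.4, E[X²]=176.72; II: μ=12.9, E[X²]=168.66; III: μ=5.1, E[X²]=52.02.
E[X] = 0.33·9.4 + 0.47·12.9 + 0.2·5.1 = 10.185.
E[X²] = 0.33·176.72 + 0.47·168.66 + 0.2·52.02 = 147.992.
Var(X) = E[X²] − (E[X])² = 147.992 − 103.734 = 44.2576.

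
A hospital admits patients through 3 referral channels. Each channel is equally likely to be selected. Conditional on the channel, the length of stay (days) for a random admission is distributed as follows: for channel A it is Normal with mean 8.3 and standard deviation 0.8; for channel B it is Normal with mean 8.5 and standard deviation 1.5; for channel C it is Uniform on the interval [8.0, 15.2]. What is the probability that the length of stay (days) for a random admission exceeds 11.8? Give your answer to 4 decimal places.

Conditional on each channel, P(X > 11.8): A: 6.07162e-06; B: 0.0139034; C: 0.472222.
By total probability, P(X > 11.8) = 0.333333·6.07162e-06 + 0.333333·0.0139034 + 0.333333·0.472222 = 0.162044.

0.1620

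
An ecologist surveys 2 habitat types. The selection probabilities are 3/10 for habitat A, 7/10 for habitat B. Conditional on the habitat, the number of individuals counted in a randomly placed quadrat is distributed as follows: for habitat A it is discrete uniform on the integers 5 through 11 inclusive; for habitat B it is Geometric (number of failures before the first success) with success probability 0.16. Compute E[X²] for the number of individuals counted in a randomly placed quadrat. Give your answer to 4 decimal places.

For each component E[X²] = Var + (mean)², giving A: 68; B: 60.375.
Overall E[X²] = 0.3·68 + 0.7·60.375 = 62.6625.

62.6625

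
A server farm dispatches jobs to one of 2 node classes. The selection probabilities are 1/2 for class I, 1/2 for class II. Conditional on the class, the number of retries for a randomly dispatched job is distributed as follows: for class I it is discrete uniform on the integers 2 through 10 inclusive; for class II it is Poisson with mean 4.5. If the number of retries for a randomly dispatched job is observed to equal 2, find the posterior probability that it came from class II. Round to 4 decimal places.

Likelihoods P(X=2 | ·): I: 0.111111; II: 0.112479.
Posterior ∝ prior × likelihood. Numerator for II: 0.5·0.112479 = 0.0562393.
Normalizing constant: 0.5·0.111111 + 0.5·0.112479 = 0.111795.
P(II | observation) = 0.0562393 / 0.111795 = 0.503058.

0.5031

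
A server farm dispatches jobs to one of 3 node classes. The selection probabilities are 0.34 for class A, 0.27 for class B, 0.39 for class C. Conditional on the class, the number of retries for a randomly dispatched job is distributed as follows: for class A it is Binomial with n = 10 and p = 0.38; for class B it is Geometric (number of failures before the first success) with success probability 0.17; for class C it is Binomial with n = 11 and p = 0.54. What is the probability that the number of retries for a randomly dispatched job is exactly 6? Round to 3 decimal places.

Conditional on each class, P(X = 6): A: 0.0934303; B: 0.0555799; C: 0.235936.
By total probability, P(X = 6) = 0.34·0.0934303 + 0.27·0.0555799 + 0.39·0.235936 = 0.138788.

0.139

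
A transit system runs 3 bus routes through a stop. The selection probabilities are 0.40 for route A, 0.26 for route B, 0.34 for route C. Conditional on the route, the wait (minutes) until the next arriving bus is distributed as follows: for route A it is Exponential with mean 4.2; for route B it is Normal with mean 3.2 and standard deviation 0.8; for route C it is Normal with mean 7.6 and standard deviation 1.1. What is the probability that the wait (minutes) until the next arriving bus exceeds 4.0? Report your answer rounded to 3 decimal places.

Conditional on each route, P(X > 4.0): A: 0.385821; B: 0.158655; C: 0.999467.
By total probability, P(X > 4.0) = 0.4·0.385821 + 0.26·0.158655 + 0.34·0.999467 = 0.535398.

0.535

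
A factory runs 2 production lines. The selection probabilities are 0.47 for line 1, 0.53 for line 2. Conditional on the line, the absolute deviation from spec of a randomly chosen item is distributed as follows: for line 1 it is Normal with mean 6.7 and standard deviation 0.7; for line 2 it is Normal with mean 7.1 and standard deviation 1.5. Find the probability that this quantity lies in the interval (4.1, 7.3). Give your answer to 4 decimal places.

Conditional on each line, P(4.1 < X < 7.3): 1: 0.804215; 2: 0.530285.
By total probability, P(4.1 < X < 7.3) = 0.47·0.804215 + 0.53·0.530285 = 0.659032.

0.6590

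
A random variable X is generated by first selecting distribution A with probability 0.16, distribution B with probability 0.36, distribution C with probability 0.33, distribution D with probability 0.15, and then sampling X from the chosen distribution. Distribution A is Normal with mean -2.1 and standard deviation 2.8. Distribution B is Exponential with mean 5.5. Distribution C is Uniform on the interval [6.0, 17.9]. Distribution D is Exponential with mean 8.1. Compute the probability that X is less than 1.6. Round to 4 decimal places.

0.2628

Conditional on each component, P(X < 1.6): A: 0.906821; B: 0.252416; C: 0; D: 0.179245.
By total probability, P(X < 1.6) = 0.16·0.906821 + 0.36·0.252416 + 0.33·0 + 0.15·0.179245 = 0.262848.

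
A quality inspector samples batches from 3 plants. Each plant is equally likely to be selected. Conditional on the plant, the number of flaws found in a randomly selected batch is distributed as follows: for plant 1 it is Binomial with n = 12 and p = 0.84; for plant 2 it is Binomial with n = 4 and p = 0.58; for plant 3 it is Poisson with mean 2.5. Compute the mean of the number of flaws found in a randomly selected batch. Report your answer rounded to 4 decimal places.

4.9667

Component means — 1: 10.08; 2: 2.32; 3: 2.5.
E[X] = 0.333333·10.08 + 0.333333·2.32 + 0.333333·2.5 = 4.96667.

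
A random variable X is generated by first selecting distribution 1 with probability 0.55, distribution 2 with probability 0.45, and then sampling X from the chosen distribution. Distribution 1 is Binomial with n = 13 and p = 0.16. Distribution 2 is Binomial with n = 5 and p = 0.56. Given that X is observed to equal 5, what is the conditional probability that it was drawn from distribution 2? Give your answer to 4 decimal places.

0.5739

Likelihoods P(X=5 | ·): 1: 0.0334513; 2: 0.0550732.
Posterior ∝ prior × likelihood. Numerator for 2: 0.45·0.0550732 = 0.0247829.
Normalizing constant: 0.55·0.0334513 + 0.45·0.0550732 = 0.0431811.
P(2 | observation) = 0.0247829 / 0.0431811 = 0.57393.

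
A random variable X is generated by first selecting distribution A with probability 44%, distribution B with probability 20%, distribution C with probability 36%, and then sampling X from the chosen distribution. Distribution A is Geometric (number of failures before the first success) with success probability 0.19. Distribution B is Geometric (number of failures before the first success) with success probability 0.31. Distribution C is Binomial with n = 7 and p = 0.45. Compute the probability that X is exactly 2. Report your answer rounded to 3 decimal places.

0.161

Conditional on each component, P(X = 2): A: 0.124659; B: 0.147591; C: 0.214022.
By total probability, P(X = 2) = 0.44·0.124659 + 0.2·0.147591 + 0.36·0.214022 = 0.161416.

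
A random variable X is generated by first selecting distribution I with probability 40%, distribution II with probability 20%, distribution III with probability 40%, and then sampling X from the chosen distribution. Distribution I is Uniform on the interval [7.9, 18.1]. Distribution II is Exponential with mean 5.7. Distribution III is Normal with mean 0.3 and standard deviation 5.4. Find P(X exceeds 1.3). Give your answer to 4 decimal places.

Conditional on each component, P(X > 1.3): I: 1; II: 0.796068; III: 0.426542.
By total probability, P(X > 1.3) = 0.4·1 + 0.2·0.796068 + 0.4·0.426542 = 0.72983.

0.7298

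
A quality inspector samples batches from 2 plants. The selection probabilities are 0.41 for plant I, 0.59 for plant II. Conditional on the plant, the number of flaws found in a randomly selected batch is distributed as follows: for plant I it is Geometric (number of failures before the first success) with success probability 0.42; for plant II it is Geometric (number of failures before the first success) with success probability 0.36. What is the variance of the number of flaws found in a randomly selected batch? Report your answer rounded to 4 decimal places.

4.2997

Per component, I: μ=1.38095, E[X²]=5.19501; II: μ=1.77778, E[X²]=8.09877.
E[X] = 0.41·1.38095 + 0.59·1.77778 = 1.61508.
E[X²] = 0.41·5.19501 + 0.59·8.09877 = 6.90823.
Var(X) = E[X²] − (E[X])² = 6.90823 − 2.60848 = 4.29974.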